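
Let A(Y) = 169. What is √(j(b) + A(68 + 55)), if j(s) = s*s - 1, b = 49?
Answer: √2569 ≈ 50.685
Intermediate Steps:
j(s) = -1 + s² (j(s) = s² - 1 = -1 + s²)
√(j(b) + A(68 + 55)) = √((-1 + 49²) + 169) = √((-1 + 2401) + 169) = √(2400 + 169) = √2569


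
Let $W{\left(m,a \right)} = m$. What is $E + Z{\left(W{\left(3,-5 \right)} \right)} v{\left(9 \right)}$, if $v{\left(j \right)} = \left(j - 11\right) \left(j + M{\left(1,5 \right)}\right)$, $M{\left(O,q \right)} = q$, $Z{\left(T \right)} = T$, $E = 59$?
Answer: $-25$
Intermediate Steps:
$v{\left(j \right)} = \left(-11 + j\right) \left(5 + j\right)$ ($v{\left(j \right)} = \left(j - 11\right) \left(j + 5\right) = \left(-11 + j\right) \left(5 + j\right)$)
$E + Z{\left(W{\left(3,-5 \right)} \right)} v{\left(9 \right)} = 59 + 3 \left(-55 + 9^{2} - 54\right) = 59 + 3 \left(-55 + 81 - 54\right) = 59 + 3 \left(-28\right) = 59 - 84 = -25$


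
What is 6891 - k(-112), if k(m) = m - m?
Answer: 6891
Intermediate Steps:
k(m) = 0
6891 - k(-112) = 6891 - 1*0 = 6891 + 0 = 6891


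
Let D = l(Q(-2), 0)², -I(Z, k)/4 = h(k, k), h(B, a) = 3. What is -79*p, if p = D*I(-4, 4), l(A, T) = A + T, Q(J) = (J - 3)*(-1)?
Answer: 23700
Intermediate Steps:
I(Z, k) = -12 (I(Z, k) = -4*3 = -12)
Q(J) = 3 - J (Q(J) = (-3 + J)*(-1) = 3 - J)
D = 25 (D = ((3 - 1*(-2)) + 0)² = ((3 + 2) + 0)² = (5 + 0)² = 5² = 25)
p = -300 (p = 25*(-12) = -300)
-79*p = -79*(-300) = 23700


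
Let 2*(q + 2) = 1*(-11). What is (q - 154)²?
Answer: 104329/4 ≈ 26082.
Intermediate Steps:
q = -15/2 (q = -2 + (1*(-11))/2 = -2 + (½)*(-11) = -2 - 11/2 = -15/2 ≈ -7.5000)
(q - 154)² = (-15/2 - 154)² = (-323/2)² = 104329/4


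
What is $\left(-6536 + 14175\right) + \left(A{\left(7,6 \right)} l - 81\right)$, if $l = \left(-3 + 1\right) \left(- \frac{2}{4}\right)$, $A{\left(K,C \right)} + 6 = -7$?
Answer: $7545$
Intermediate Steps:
$A{\left(K,C \right)} = -13$ ($A{\left(K,C \right)} = -6 - 7 = -13$)
$l = 1$ ($l = - 2 \left(\left(-2\right) \frac{1}{4}\right) = \left(-2\right) \left(- \frac{1}{2}\right) = 1$)
$\left(-6536 + 14175\right) + \left(A{\left(7,6 \right)} l - 81\right) = \left(-6536 + 14175\right) - 94 = 7639 - 94 = 7545$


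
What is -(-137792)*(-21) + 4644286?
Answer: 1750654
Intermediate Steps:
-(-137792)*(-21) + 4644286 = -8612*336 + 4644286 = -2893632 + 4644286 = 1750654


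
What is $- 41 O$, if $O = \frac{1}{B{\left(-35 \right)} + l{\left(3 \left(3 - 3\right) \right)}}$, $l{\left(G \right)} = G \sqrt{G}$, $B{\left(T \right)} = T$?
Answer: $\frac{41}{35} \approx 1.1714$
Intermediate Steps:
$l{\left(G \right)} = G^{\frac{3}{2}}$
$O = - \frac{1}{35}$ ($O = \frac{1}{-35 + \left(3 \left(3 - 3\right)\right)^{\frac{3}{2}}} = \frac{1}{-35 + \left(3 \cdot 0\right)^{\frac{3}{2}}} = \frac{1}{-35 + 0^{\frac{3}{2}}} = \frac{1}{-35 + 0} = \frac{1}{-35} = - \frac{1}{35} \approx -0.028571$)
$- 41 O = \left(-41\right) \left(- \frac{1}{35}\right) = \frac{41}{35}$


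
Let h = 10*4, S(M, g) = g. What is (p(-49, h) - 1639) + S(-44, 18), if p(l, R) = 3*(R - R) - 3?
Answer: -1624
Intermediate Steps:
h = 40
p(l, R) = -3 (p(l, R) = 3*0 - 3 = 0 - 3 = -3)
(p(-49, h) - 1639) + S(-44, 18) = (-3 - 1639) + 18 = -1642 + 18 = -1624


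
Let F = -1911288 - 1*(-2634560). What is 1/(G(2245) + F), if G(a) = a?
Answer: 1/725517 ≈ 1.3783e-6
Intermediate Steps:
F = 723272 (F = -1911288 + 2634560 = 723272)
1/(G(2245) + F) = 1/(2245 + 723272) = 1/725517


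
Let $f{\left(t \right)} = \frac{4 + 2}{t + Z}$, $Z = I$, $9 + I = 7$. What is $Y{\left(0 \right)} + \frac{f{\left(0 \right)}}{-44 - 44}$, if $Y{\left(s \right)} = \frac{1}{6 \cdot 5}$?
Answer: $\frac{89}{1320} \approx 0.067424$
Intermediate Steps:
$I = -2$ ($I = -9 + 7 = -2$)
$Z = -2$
$Y{\left(s \right)} = \frac{1}{30}$
$f{\left(t \right)} = \frac{6}{-2 + t}$ ($f{\left(t \right)} = \frac{4 + 2}{t - 2} = \frac{6}{-2 + t}$)
$Y{\left(0 \right)} + \frac{f{\left(0 \right)}}{-44 - 44} = \frac{1}{30} + \frac{6 \frac{1}{-2 + 0}}{-44 - 44} = \frac{1}{30} + \frac{6 \frac{1}{-2}}{-88} = \frac{1}{30} - \frac{6 \left(- \frac{1}{2}\right)}{88} = \frac{1}{30} - - \frac{3}{88} = \frac{1}{30} + \frac{3}{88} = \frac{89}{1320}$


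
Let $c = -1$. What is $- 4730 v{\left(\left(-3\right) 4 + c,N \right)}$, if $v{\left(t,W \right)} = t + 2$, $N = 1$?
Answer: $52030$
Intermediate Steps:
$v{\left(t,W \right)} = 2 + t$
$- 4730 v{\left(\left(-3\right) 4 + c,N \right)} = - 4730 \left(2 - 13\right) = \left(-4730\right) \left(-11\right) = 52030$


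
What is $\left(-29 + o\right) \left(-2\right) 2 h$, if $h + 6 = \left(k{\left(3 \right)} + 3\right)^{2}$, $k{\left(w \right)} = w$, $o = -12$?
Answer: $4920$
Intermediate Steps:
$h = 30$ ($h = -6 + \left(3 + 3\right)^{2} = -6 + 6^{2} = -6 + 36 = 30$)
$\left(-29 + o\right) \left(-2\right) 2 h = \left(-29 - 12\right) \left(-2\right) 2 \cdot 30 = - 41 \left(\left(-4\right) 30\right) = \left(-41\right) \left(-120\right) = 4920$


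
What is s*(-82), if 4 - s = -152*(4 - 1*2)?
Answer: -25256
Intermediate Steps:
s = 308 (s = 4 - (-152)*(4 - 1*2) = 4 - (-152)*(4 - 2) = 4 - (-152)*2 = 4 - 1*(-304) = 4 + 304 = 308)
s*(-82) = 308*(-82) = -25256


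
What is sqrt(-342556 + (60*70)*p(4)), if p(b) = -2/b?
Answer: 4*I*sqrt(21541) ≈ 587.07*I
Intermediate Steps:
sqrt(-342556 + (60*70)*p(4)) = sqrt(-342556 + (60*70)*(-2/4)) = sqrt(-342556 + 4200*(-2*1/4)) = sqrt(-342556 + 4200*(-1/2)) = sqrt(-342556 - 2100) = sqrt(-344656) = 4*I*sqrt(21541)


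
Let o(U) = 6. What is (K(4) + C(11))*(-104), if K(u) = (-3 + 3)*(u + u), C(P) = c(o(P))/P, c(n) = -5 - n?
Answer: 104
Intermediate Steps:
C(P) = -11/P (C(P) = (-5 - 1*6)/P = (-5 - 6)/P = -11/P)
K(u) = 0 (K(u) = 0*(2*u) = 0)
(K(4) + C(11))*(-104) = (0 - 11/11)*(-104) = (0 - 11*1/11)*(-104) = (0 - 1)*(-104) = -1*(-104) = 104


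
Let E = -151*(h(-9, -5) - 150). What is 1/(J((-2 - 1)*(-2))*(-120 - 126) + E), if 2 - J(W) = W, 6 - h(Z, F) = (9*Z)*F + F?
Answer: 1/83128 ≈ 1.2030e-5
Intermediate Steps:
h(Z, F) = 6 - F - 9*F*Z (h(Z, F) = 6 - ((9*Z)*F + F) = 6 - (9*F*Z + F) = 6 - (F + 9*F*Z) = 6 + (-F - 9*F*Z) = 6 - F - 9*F*Z)
J(W) = 2 - W
E = 82144 (E = -151*((6 - 1*(-5) - 9*(-5)*(-9)) - 150) = -151*((6 + 5 - 405) - 150) = -151*(-394 - 150) = -151*(-544) = 82144)
1/(J((-2 - 1)*(-2))*(-120 - 126) + E) = 1/((2 - (-2 - 1)*(-2))*(-120 - 126) + 82144) = 1/((2 - (-3)*(-2))*(-246) + 82144) = 1/((2 - 1*6)*(-246) + 82144) = 1/((2 - 6)*(-246) + 82144) = 1/(-4*(-246) + 82144) = 1/(984 + 82144) = 1/83128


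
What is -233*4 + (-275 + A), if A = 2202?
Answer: 995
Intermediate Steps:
-233*4 + (-275 + A) = -233*4 + (-275 + 2202) = -932 + 1927 = 995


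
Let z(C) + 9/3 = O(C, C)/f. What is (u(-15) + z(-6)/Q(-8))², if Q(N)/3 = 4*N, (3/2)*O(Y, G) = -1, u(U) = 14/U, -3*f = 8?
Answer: 335241/409600 ≈ 0.81846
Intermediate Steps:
f = -8/3 (f = -⅓*8 = -8/3 ≈ -2.6667)
O(Y, G) = -⅔ (O(Y, G) = (⅔)*(-1) = -⅔)
Q(N) = 12*N (Q(N) = 3*(4*N) = 12*N)
z(C) = -11/4 (z(C) = -3 - 2/(3*(-8/3)) = -3 - ⅔*(-3/8) = -3 + ¼ = -11/4)
(u(-15) + z(-6)/Q(-8))² = (14/(-15) - 11/(4*(12*(-8))))² = (14*(-1/15) - 11/4/(-96))² = (-14/15 - 11/4*(-1/96))² = (-14/15 + 11/384)² = (-579/640)² = 335241/409600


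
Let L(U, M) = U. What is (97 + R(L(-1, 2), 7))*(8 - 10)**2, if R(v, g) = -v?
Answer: 392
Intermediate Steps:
(97 + R(L(-1, 2), 7))*(8 - 10)**2 = (97 - 1*(-1))*(8 - 10)**2 = (97 + 1)*(-2)**2 = 98*4 = 392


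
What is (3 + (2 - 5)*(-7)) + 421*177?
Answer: 74541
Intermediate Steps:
(3 + (2 - 5)*(-7)) + 421*177 = (3 - 3*(-7)) + 74517 = (3 + 21) + 74517 = 24 + 74517 = 74541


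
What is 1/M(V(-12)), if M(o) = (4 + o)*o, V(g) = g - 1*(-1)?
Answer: 1/77 ≈ 0.012987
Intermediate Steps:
V(g) = 1 + g (V(g) = g + 1 = 1 + g)
M(o) = o*(4 + o)
1/M(V(-12)) = 1/((1 - 12)*(4 + (1 - 12))) = 1/(-11*(4 - 11)) = 1/(-11*(-7)) = 1/77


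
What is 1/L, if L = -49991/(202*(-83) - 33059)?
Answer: 49825/49991 ≈ 0.99668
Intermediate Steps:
L = 49991/49825 (L = -49991/(-16766 - 33059) = -49991/(-49825) = -49991*(-1/49825) = 49991/49825 ≈ 1.0033)
1/L = 1/(49991/49825) = 49825/49991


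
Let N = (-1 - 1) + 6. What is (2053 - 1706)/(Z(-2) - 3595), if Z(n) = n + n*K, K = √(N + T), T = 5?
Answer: -347/3603 ≈ -0.096309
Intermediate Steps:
N = 4 (N = -2 + 6 = 4)
K = 3 (K = √(4 + 5) = √9 = 3)
Z(n) = 4*n (Z(n) = n + n*3 = n + 3*n = 4*n)
(2053 - 1706)/(Z(-2) - 3595) = (2053 - 1706)/(4*(-2) - 3595) = 347/(-8 - 3595) = 347/(-3603) = 347*(-1/3603) = -347/3603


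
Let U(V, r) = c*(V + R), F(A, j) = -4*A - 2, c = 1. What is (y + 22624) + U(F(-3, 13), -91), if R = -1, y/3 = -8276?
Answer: -2195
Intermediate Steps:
y = -24828 (y = 3*(-8276) = -24828)
F(A, j) = -2 - 4*A
U(V, r) = -1 + V (U(V, r) = 1*(V - 1) = 1*(-1 + V) = -1 + V)
(y + 22624) + U(F(-3, 13), -91) = (-24828 + 22624) + (-1 + (-2 - 4*(-3))) = -2204 + (-1 + (-2 + 12)) = -2204 + (-1 + 10) = -2204 + 9 = -2195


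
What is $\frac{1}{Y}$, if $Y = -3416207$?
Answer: $- \frac{1}{3416207} \approx -2.9272 \cdot 10^{-7}$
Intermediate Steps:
$\frac{1}{Y} = \frac{1}{-3416207} = - \frac{1}{3416207}$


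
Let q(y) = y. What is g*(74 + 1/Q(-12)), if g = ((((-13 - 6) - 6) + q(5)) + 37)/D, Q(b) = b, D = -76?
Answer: -15079/912 ≈ -16.534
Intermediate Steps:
g = -17/76 (g = ((((-13 - 6) - 6) + 5) + 37)/(-76) = (((-19 - 6) + 5) + 37)*(-1/76) = ((-25 + 5) + 37)*(-1/76) = (-20 + 37)*(-1/76) = 17*(-1/76) = -17/76 ≈ -0.22368)
g*(74 + 1/Q(-12)) = -17*(74 + 1/(-12))/76 = -17*(74 - 1/12)/76 = -17/76*887/12 = -15079/912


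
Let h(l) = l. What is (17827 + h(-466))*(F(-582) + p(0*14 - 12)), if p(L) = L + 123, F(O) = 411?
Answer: 9062442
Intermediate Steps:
p(L) = 123 + L
(17827 + h(-466))*(F(-582) + p(0*14 - 12)) = (17827 - 466)*(411 + (123 + (0*14 - 12))) = 17361*(411 + (123 + (0 - 12))) = 17361*(411 + (123 - 12)) = 17361*(411 + 111) = 17361*522 = 9062442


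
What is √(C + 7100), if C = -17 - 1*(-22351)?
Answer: √29434 ≈ 171.56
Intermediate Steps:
C = 22334 (C = -17 + 22351 = 22334)
√(C + 7100) = √(22334 + 7100) = √29434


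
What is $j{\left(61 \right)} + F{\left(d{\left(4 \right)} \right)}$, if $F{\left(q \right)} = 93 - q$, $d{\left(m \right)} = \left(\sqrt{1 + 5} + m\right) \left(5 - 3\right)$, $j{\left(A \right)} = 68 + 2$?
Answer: $155 - 2 \sqrt{6} \approx 150.1$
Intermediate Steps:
$j{\left(A \right)} = 70$
$d{\left(m \right)} = 2 m + 2 \sqrt{6}$ ($d{\left(m \right)} = \left(\sqrt{6} + m\right) 2 = \left(m + \sqrt{6}\right) 2 = 2 m + 2 \sqrt{6}$)
$j{\left(61 \right)} + F{\left(d{\left(4 \right)} \right)} = 70 - \left(-93 + 8 + 2 \sqrt{6}\right) = 70 + \left(93 - \left(8 + 2 \sqrt{6}\right)\right) = 70 + \left(85 - 2 \sqrt{6}\right) = 155 - 2 \sqrt{6}$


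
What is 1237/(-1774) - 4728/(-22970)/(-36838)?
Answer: -261679816823/375275889410 ≈ -0.69730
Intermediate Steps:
1237/(-1774) - 4728/(-22970)/(-36838) = 1237*(-1/1774) - 4728*(-1/22970)*(-1/36838) = -1237/1774 + (2364/11485)*(-1/36838) = -1237/1774 - 1182/211542215 = -261679816823/375275889410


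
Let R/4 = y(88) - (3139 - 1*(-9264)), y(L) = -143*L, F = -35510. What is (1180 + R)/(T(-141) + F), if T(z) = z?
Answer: 98768/35651 ≈ 2.7704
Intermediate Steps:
R = -99948 (R = 4*(-143*88 - (3139 - 1*(-9264))) = 4*(-12584 - (3139 + 9264)) = 4*(-12584 - 1*12403) = 4*(-12584 - 12403) = 4*(-24987) = -99948)
(1180 + R)/(T(-141) + F) = (1180 - 99948)/(-141 - 35510) = -98768/(-35651) = -98768*(-1/35651) = 98768/35651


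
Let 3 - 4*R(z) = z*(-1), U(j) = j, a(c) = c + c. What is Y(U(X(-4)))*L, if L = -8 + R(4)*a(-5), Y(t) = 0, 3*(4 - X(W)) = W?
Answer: 0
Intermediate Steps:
a(c) = 2*c
X(W) = 4 - W/3
R(z) = 3/4 + z/4 (R(z) = 3/4 - z*(-1)/4 = 3/4 - (-1)*z/4 = 3/4 + z/4)
L = -51/2 (L = -8 + (3/4 + (1/4)*4)*(2*(-5)) = -8 + (3/4 + 1)*(-10) = -8 + (7/4)*(-10) = -8 - 35/2 = -51/2 ≈ -25.500)
Y(U(X(-4)))*L = 0*(-51/2) = 0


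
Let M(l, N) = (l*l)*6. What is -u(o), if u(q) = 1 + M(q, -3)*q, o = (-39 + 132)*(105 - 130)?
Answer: 75408468749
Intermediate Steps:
M(l, N) = 6*l**2 (M(l, N) = l**2*6 = 6*l**2)
o = -2325 (o = 93*(-25) = -2325)
u(q) = 1 + 6*q**3 (u(q) = 1 + (6*q**2)*q = 1 + 6*q**3)
-u(o) = -(1 + 6*(-2325)**3) = -(1 + 6*(-12568078125)) = -(1 - 75408468750) = -1*(-75408468749) = 75408468749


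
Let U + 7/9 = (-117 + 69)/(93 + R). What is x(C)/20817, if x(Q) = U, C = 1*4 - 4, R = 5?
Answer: -559/9180297 ≈ -6.0891e-5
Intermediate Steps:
C = 0 (C = 4 - 4 = 0)
U = -559/441 (U = -7/9 + (-117 + 69)/(93 + 5) = -7/9 - 48/98 = -7/9 - 48*1/98 = -7/9 - 24/49 = -559/441 ≈ -1.2676)
x(Q) = -559/441
x(C)/20817 = -559/441/20817 = -559/441*1/20817 = -559/9180297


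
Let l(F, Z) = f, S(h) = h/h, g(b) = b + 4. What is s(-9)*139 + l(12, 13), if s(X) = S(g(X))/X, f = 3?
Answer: -112/9 ≈ -12.444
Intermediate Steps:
g(b) = 4 + b
S(h) = 1
l(F, Z) = 3
s(X) = 1/X
s(-9)*139 + l(12, 13) = 139/(-9) + 3 = -⅑*139 + 3 = -139/9 + 3 = -112/9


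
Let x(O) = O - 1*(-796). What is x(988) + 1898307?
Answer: 1900091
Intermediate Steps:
x(O) = 796 + O (x(O) = O + 796 = 796 + O)
x(988) + 1898307 = (796 + 988) + 1898307 = 1784 + 1898307 = 1900091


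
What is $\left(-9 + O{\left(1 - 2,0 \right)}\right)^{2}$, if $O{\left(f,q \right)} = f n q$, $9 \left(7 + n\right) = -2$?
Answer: $81$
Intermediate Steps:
$n = - \frac{65}{9}$ ($n = -7 + \frac{1}{9} \left(-2\right) = -7 - \frac{2}{9} = - \frac{65}{9} \approx -7.2222$)
$O{\left(f,q \right)} = - \frac{65 f q}{9}$ ($O{\left(f,q \right)} = f \left(- \frac{65}{9}\right) q = - \frac{65 f}{9} q = - \frac{65 f q}{9}$)
$\left(-9 + O{\left(1 - 2,0 \right)}\right)^{2} = \left(-9 - \frac{65}{9} \left(1 - 2\right) 0\right)^{2} = \left(-9 - \left(- \frac{65}{9}\right) 0\right)^{2} = \left(-9 + 0\right)^{2} = \left(-9\right)^{2} = 81$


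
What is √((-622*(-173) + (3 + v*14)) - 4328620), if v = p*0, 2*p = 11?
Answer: I*√4221011 ≈ 2054.5*I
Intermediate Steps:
p = 11/2 (p = (½)*11 = 11/2 ≈ 5.5000)
v = 0 (v = (11/2)*0 = 0)
√((-622*(-173) + (3 + v*14)) - 4328620) = √((-622*(-173) + (3 + 0*14)) - 4328620) = √((107606 + (3 + 0)) - 4328620) = √((107606 + 3) - 4328620) = √(107609 - 4328620) = √(-4221011) = I*√4221011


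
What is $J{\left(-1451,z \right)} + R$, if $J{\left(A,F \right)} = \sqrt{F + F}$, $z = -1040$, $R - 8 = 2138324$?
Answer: $2138332 + 4 i \sqrt{130} \approx 2.1383 \cdot 10^{6} + 45.607 i$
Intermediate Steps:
$R = 2138332$ ($R = 8 + 2138324 = 2138332$)
$J{\left(A,F \right)} = \sqrt{2} \sqrt{F}$ ($J{\left(A,F \right)} = \sqrt{2 F} = \sqrt{2} \sqrt{F}$)
$J{\left(-1451,z \right)} + R = \sqrt{2} \sqrt{-1040} + 2138332 = \sqrt{2} \cdot 4 i \sqrt{65} + 2138332 = 4 i \sqrt{130} + 2138332 = 2138332 + 4 i \sqrt{130}$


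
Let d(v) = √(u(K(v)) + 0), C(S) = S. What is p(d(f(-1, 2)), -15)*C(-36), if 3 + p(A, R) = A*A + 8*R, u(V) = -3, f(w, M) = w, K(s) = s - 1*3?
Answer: 4536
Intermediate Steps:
K(s) = -3 + s (K(s) = s - 3 = -3 + s)
d(v) = I*√3 (d(v) = √(-3 + 0) = √(-3) = I*√3)
p(A, R) = -3 + A² + 8*R (p(A, R) = -3 + (A*A + 8*R) = -3 + (A² + 8*R) = -3 + A² + 8*R)
p(d(f(-1, 2)), -15)*C(-36) = (-3 + (I*√3)² + 8*(-15))*(-36) = (-3 - 3 - 120)*(-36) = -126*(-36) = 4536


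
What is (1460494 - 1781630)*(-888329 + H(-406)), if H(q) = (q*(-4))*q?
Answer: 497013516528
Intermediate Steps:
H(q) = -4*q**2 (H(q) = (-4*q)*q = -4*q**2)
(1460494 - 1781630)*(-888329 + H(-406)) = (1460494 - 1781630)*(-888329 - 4*(-406)**2) = -321136*(-888329 - 4*164836) = -321136*(-888329 - 659344) = -321136*(-1547673) = 497013516528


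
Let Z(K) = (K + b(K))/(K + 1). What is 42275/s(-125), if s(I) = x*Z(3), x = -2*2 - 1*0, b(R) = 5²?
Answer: -42275/28 ≈ -1509.8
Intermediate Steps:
b(R) = 25
Z(K) = (25 + K)/(1 + K) (Z(K) = (K + 25)/(K + 1) = (25 + K)/(1 + K))
x = -4 (x = -4 + 0 = -4)
s(I) = -28 (s(I) = -4*(25 + 3)/(1 + 3) = -4*28/4 = -28)
42275/s(-125) = 42275/(-28) = 42275*(-1/28) = -42275/28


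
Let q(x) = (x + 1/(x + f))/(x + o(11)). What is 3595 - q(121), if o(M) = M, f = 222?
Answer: 40681429/11319 ≈ 3594.1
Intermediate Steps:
q(x) = (x + 1/(222 + x))/(11 + x) (q(x) = (x + 1/(x + 222))/(x + 11) = (x + 1/(222 + x))/(11 + x))
3595 - q(121) = 3595 - (1 + 121² + 222*121)/(2442 + 121² + 233*121) = 3595 - (1 + 14641 + 26862)/(2442 + 14641 + 28193) = 3595 - 41504/45276 = 3595 - 1*10376/11319 = 3595 - 10376/11319 = 40681429/11319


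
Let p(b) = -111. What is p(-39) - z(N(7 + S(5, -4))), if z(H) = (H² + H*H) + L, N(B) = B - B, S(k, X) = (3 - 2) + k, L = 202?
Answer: -313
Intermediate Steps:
S(k, X) = 1 + k
N(B) = 0
z(H) = 202 + 2*H² (z(H) = (H² + H*H) + 202 = (H² + H²) + 202 = 2*H² + 202 = 202 + 2*H²)
p(-39) - z(N(7 + S(5, -4))) = -111 - (202 + 2*0²) = -111 - (202 + 2*0) = -111 - (202 + 0) = -111 - 1*202 = -111 - 202 = -313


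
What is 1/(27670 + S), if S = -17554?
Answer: 1/10116 ≈ 9.8853e-5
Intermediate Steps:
1/(27670 + S) = 1/(27670 - 17554) = 1/10116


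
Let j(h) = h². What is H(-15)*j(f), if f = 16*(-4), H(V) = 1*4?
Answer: 16384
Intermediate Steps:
H(V) = 4
f = -64
H(-15)*j(f) = 4*(-64)² = 4*4096 = 16384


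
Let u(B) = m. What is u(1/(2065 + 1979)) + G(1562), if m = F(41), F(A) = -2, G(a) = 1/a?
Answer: -3123/1562 ≈ -1.9994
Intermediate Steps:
m = -2
u(B) = -2
u(1/(2065 + 1979)) + G(1562) = -2 + 1/1562 = -3123/1562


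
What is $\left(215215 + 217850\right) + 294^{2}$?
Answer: $519501$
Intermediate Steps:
$\left(215215 + 217850\right) + 294^{2} = 433065 + 86436 = 519501$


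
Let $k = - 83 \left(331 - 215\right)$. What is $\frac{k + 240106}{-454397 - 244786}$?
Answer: $- \frac{76826}{233061} \approx -0.32964$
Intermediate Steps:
$k = -9628$ ($k = \left(-83\right) 116 = -9628$)
$\frac{k + 240106}{-454397 - 244786} = \frac{-9628 + 240106}{-454397 - 244786} = \frac{230478}{-699183} = 230478 \left(- \frac{1}{699183}\right) = - \frac{76826}{233061}$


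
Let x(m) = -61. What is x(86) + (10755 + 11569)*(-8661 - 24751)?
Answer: -745889549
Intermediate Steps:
x(86) + (10755 + 11569)*(-8661 - 24751) = -61 + (10755 + 11569)*(-8661 - 24751) = -61 + 22324*(-33412) = -61 - 745889488 = -745889549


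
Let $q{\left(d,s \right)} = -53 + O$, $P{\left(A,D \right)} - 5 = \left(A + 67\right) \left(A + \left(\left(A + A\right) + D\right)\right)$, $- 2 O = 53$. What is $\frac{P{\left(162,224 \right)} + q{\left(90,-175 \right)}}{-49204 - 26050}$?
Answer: $- \frac{325031}{150508} \approx -2.1596$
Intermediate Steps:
$O = - \frac{53}{2}$ ($O = \left(- \frac{1}{2}\right) 53 = - \frac{53}{2} \approx -26.5$)
$P{\left(A,D \right)} = 5 + \left(67 + A\right) \left(D + 3 A\right)$ ($P{\left(A,D \right)} = 5 + \left(A + 67\right) \left(A + \left(\left(A + A\right) + D\right)\right) = 5 + \left(67 + A\right) \left(A + \left(2 A + D\right)\right) = 5 + \left(67 + A\right) \left(A + \left(D + 2 A\right)\right) = 5 + \left(67 + A\right) \left(D + 3 A\right)$)
$q{\left(d,s \right)} = - \frac{159}{2}$ ($q{\left(d,s \right)} = -53 - \frac{53}{2} = - \frac{159}{2}$)
$\frac{P{\left(162,224 \right)} + q{\left(90,-175 \right)}}{-49204 - 26050} = \frac{\left(5 + 3 \cdot 162^{2} + 67 \cdot 224 + 201 \cdot 162 + 162 \cdot 224\right) - \frac{159}{2}}{-49204 - 26050} = \frac{\left(5 + 3 \cdot 26244 + 15008 + 32562 + 36288\right) - \frac{159}{2}}{-75254} = \left(\left(5 + 78732 + 15008 + 32562 + 36288\right) - \frac{159}{2}\right) \left(- \frac{1}{75254}\right) = \left(162595 - \frac{159}{2}\right) \left(- \frac{1}{75254}\right) = \frac{325031}{2} \left(- \frac{1}{75254}\right) = - \frac{325031}{150508}$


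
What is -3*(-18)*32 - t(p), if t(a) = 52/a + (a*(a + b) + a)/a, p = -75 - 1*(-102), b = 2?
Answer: 45794/27 ≈ 1696.1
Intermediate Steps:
p = 27 (p = -75 + 102 = 27)
t(a) = 52/a + (a + a*(2 + a))/a (t(a) = 52/a + (a*(a + 2) + a)/a = 52/a + (a*(2 + a) + a)/a = 52/a + (a + a*(2 + a))/a)
-3*(-18)*32 - t(p) = -3*(-18)*32 - (3 + 27 + 52/27) = 54*32 - (3 + 27 + 52*(1/27)) = 1728 - (3 + 27 + 52/27) = 1728 - 1*862/27 = 1728 - 862/27 = 45794/27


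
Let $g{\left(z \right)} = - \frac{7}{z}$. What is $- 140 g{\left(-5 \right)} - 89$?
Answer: $-285$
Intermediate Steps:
$- 140 g{\left(-5 \right)} - 89 = - 140 \left(- \frac{7}{-5}\right) - 89 = - 140 \left(\left(-7\right) \left(- \frac{1}{5}\right)\right) - 89 = \left(-140\right) \frac{7}{5} - 89 = -196 - 89 = -285$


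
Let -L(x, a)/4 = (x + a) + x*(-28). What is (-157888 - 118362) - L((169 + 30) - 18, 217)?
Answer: -294930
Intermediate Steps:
L(x, a) = -4*a + 108*x (L(x, a) = -4*((x + a) + x*(-28)) = -4*((a + x) - 28*x) = -4*(a - 27*x) = -4*a + 108*x)
(-157888 - 118362) - L((169 + 30) - 18, 217) = (-157888 - 118362) - (-4*217 + 108*((169 + 30) - 18)) = -276250 - (-868 + 108*(199 - 18)) = -276250 - (-868 + 108*181) = -276250 - (-868 + 19548) = -276250 - 1*18680 = -276250 - 18680 = -294930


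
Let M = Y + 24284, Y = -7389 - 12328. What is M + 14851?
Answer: 19418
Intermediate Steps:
Y = -19717
M = 4567 (M = -19717 + 24284 = 4567)
M + 14851 = 4567 + 14851 = 19418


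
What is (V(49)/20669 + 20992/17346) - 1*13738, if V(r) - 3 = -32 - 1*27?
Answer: -2462488155770/179262237 ≈ -13737.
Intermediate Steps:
V(r) = -56 (V(r) = 3 + (-32 - 1*27) = 3 + (-32 - 27) = 3 - 59 = -56)
(V(49)/20669 + 20992/17346) - 1*13738 = (-56/20669 + 20992/17346) - 1*13738 = (-56*1/20669 + 20992*(1/17346)) - 13738 = (-56/20669 + 10496/8673) - 13738 = 216456136/179262237 - 13738 = -2462488155770/179262237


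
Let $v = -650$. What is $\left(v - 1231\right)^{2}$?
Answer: $3538161$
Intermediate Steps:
$\left(v - 1231\right)^{2} = \left(-650 - 1231\right)^{2} = \left(-1881\right)^{2} = 3538161$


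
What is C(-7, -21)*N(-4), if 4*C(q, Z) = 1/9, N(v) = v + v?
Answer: -2/9 ≈ -0.22222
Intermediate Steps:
N(v) = 2*v
C(q, Z) = 1/36 (C(q, Z) = (¼)/9 = (¼)*(⅑) = 1/36)
C(-7, -21)*N(-4) = (2*(-4))/36 = (1/36)*(-8) = -2/9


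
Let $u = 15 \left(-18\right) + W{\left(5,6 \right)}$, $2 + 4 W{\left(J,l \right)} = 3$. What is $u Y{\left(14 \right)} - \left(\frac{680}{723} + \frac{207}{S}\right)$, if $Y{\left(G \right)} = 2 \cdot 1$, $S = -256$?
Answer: $- \frac{99879395}{185088} \approx -539.63$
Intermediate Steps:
$W{\left(J,l \right)} = \frac{1}{4}$ ($W{\left(J,l \right)} = - \frac{1}{2} + \frac{1}{4} \cdot 3 = - \frac{1}{2} + \frac{3}{4} = \frac{1}{4}$)
$Y{\left(G \right)} = 2$
$u = - \frac{1079}{4}$ ($u = 15 \left(-18\right) + \frac{1}{4} = -270 + \frac{1}{4} = - \frac{1079}{4} \approx -269.75$)
$u Y{\left(14 \right)} - \left(\frac{680}{723} + \frac{207}{S}\right) = \left(- \frac{1079}{4}\right) 2 - \left(- \frac{207}{256} + \frac{680}{723}\right) = - \frac{1079}{2} - \frac{24419}{185088} = - \frac{99879395}{185088}$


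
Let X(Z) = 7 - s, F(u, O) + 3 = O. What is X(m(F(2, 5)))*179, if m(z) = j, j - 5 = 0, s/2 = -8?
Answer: 4117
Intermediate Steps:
s = -16 (s = 2*(-8) = -16)
F(u, O) = -3 + O
j = 5 (j = 5 + 0 = 5)
m(z) = 5
X(Z) = 23 (X(Z) = 7 - 1*(-16) = 7 + 16 = 23)
X(m(F(2, 5)))*179 = 23*179 = 4117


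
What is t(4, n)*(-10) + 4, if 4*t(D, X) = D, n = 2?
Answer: -6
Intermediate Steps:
t(D, X) = D/4
t(4, n)*(-10) + 4 = ((1/4)*4)*(-10) + 4 = 1*(-10) + 4 = -10 + 4 = -6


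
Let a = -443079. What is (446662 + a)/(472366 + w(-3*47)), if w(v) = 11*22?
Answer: 3583/472608 ≈ 0.0075813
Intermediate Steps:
w(v) = 242
(446662 + a)/(472366 + w(-3*47)) = (446662 - 443079)/(472366 + 242) = 3583/472608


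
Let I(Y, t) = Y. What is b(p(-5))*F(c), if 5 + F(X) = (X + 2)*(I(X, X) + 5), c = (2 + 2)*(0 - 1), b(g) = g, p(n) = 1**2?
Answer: -7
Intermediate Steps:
p(n) = 1
c = -4 (c = 4*(-1) = -4)
F(X) = -5 + (2 + X)*(5 + X) (F(X) = -5 + (X + 2)*(X + 5) = -5 + (2 + X)*(5 + X))
b(p(-5))*F(c) = 1*(5 + (-4)**2 + 7*(-4)) = 1*(5 + 16 - 28) = 1*(-7) = -7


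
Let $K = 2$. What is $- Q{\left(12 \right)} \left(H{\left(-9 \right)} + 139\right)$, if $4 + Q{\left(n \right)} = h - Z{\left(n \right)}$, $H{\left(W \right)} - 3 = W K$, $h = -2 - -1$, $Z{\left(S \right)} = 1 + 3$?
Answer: $1116$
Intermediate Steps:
$Z{\left(S \right)} = 4$
$h = -1$ ($h = -2 + 1 = -1$)
$H{\left(W \right)} = 3 + 2 W$ ($H{\left(W \right)} = 3 + W 2 = 3 + 2 W$)
$Q{\left(n \right)} = -9$ ($Q{\left(n \right)} = -4 - 5 = -9$)
$- Q{\left(12 \right)} \left(H{\left(-9 \right)} + 139\right) = \left(-1\right) \left(-9\right) \left(\left(3 + 2 \left(-9\right)\right) + 139\right) = 9 \left(\left(3 - 18\right) + 139\right) = 9 \left(-15 + 139\right) = 9 \cdot 124 = 1116$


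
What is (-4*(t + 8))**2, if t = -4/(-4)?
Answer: 1296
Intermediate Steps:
t = 1 (t = -4*(-1/4) = 1)
(-4*(t + 8))**2 = (-4*(1 + 8))**2 = (-4*9)**2 = (-36)**2 = 1296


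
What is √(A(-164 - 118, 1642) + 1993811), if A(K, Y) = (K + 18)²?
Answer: √2063507 ≈ 1436.5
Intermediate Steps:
A(K, Y) = (18 + K)²
√(A(-164 - 118, 1642) + 1993811) = √((18 + (-164 - 118))² + 1993811) = √((18 - 282)² + 1993811) = √((-264)² + 1993811) = √(69696 + 1993811) = √2063507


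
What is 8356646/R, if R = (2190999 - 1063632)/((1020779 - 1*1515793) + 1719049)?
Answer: 10228827186610/1127367 ≈ 9.0732e+6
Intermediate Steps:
R = 1127367/1224035 (R = 1127367/((1020779 - 1515793) + 1719049) = 1127367/(-495014 + 1719049) = 1127367/1224035 ≈ 0.92103)
8356646/R = 8356646/(1127367/1224035) = 8356646*(1224035/1127367) = 10228827186610/1127367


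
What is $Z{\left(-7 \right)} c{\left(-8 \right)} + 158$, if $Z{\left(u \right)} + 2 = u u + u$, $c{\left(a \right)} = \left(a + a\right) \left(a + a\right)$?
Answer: $10398$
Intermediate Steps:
$c{\left(a \right)} = 4 a^{2}$ ($c{\left(a \right)} = 2 a 2 a = 4 a^{2}$)
$Z{\left(u \right)} = -2 + u + u^{2}$ ($Z{\left(u \right)} = -2 + \left(u u + u\right) = -2 + \left(u^{2} + u\right) = -2 + \left(u + u^{2}\right) = -2 + u + u^{2}$)
$Z{\left(-7 \right)} c{\left(-8 \right)} + 158 = \left(-2 - 7 + \left(-7\right)^{2}\right) 4 \left(-8\right)^{2} + 158 = \left(-2 - 7 + 49\right) 4 \cdot 64 + 158 = 40 \cdot 256 + 158 = 10240 + 158 = 10398$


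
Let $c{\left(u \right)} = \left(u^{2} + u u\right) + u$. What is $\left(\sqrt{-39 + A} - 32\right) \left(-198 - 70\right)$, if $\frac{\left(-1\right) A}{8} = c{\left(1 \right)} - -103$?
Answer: $8576 - 268 i \sqrt{887} \approx 8576.0 - 7981.7 i$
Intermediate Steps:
$c{\left(u \right)} = u + 2 u^{2}$ ($c{\left(u \right)} = \left(u^{2} + u^{2}\right) + u = 2 u^{2} + u = u + 2 u^{2}$)
$A = -848$ ($A = - 8 \left(1 \left(1 + 2 \cdot 1\right) - -103\right) = - 8 \left(1 \left(1 + 2\right) + 103\right) = - 8 \left(1 \cdot 3 + 103\right) = - 8 \left(3 + 103\right) = \left(-8\right) 106 = -848$)
$\left(\sqrt{-39 + A} - 32\right) \left(-198 - 70\right) = \left(\sqrt{-39 - 848} - 32\right) \left(-198 - 70\right) = \left(\sqrt{-887} - 32\right) \left(-268\right) = \left(i \sqrt{887} - 32\right) \left(-268\right) = \left(-32 + i \sqrt{887}\right) \left(-268\right) = 8576 - 268 i \sqrt{887}$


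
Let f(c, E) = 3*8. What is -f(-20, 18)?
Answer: -24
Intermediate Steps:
f(c, E) = 24
-f(-20, 18) = -1*24 = -24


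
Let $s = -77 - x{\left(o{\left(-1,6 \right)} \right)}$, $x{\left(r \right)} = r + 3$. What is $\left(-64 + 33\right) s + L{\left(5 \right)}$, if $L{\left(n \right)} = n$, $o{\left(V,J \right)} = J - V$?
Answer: $2702$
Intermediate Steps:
$x{\left(r \right)} = 3 + r$
$s = -87$ ($s = -77 - \left(3 + \left(6 - -1\right)\right) = -77 - \left(3 + \left(6 + 1\right)\right) = -77 - \left(3 + 7\right) = -77 - 10 = -87$)
$\left(-64 + 33\right) s + L{\left(5 \right)} = \left(-64 + 33\right) \left(-87\right) + 5 = \left(-31\right) \left(-87\right) + 5 = 2697 + 5 = 2702$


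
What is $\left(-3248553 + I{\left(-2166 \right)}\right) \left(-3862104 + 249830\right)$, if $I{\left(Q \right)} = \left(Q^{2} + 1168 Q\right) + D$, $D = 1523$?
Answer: $3920624933188$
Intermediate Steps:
$I{\left(Q \right)} = 1523 + Q^{2} + 1168 Q$ ($I{\left(Q \right)} = \left(Q^{2} + 1168 Q\right) + 1523 = 1523 + Q^{2} + 1168 Q$)
$\left(-3248553 + I{\left(-2166 \right)}\right) \left(-3862104 + 249830\right) = \left(-3248553 + \left(1523 + \left(-2166\right)^{2} + 1168 \left(-2166\right)\right)\right) \left(-3862104 + 249830\right) = \left(-3248553 + \left(1523 + 4691556 - 2529888\right)\right) \left(-3612274\right) = \left(-3248553 + 2163191\right) \left(-3612274\right) = \left(-1085362\right) \left(-3612274\right) = 3920624933188$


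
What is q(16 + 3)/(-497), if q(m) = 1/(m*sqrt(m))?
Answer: -sqrt(19)/179417 ≈ -2.4295e-5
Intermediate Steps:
q(m) = m**(-3/2) (q(m) = 1/(m**(3/2)) = m**(-3/2))
q(16 + 3)/(-497) = 1/((16 + 3)**(3/2)*(-497)) = -1/497/19**(3/2) = (sqrt(19)/361)*(-1/497) = -sqrt(19)/179417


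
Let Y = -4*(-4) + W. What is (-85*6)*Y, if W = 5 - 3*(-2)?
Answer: -13770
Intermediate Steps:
W = 11 (W = 5 + 6 = 11)
Y = 27 (Y = -4*(-4) + 11 = 16 + 11 = 27)
(-85*6)*Y = -85*6*27 = -510*27 = -13770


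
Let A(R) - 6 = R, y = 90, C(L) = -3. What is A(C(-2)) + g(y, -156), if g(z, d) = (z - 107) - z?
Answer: -104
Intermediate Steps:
g(z, d) = -107 (g(z, d) = (-107 + z) - z = -107)
A(R) = 6 + R
A(C(-2)) + g(y, -156) = (6 - 3) - 107 = 3 - 107 = -104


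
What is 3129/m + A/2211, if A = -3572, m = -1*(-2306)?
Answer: -1318813/5098566 ≈ -0.25866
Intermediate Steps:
m = 2306
3129/m + A/2211 = 3129/2306 - 3572/2211 = -1318813/5098566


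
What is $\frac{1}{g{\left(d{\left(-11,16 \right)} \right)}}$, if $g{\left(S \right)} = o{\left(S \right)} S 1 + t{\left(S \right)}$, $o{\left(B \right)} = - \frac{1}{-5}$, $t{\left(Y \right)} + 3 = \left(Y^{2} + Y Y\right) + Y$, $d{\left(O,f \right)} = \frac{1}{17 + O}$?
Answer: $- \frac{90}{247} \approx -0.36437$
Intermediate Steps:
$t{\left(Y \right)} = -3 + Y + 2 Y^{2}$ ($t{\left(Y \right)} = -3 + \left(\left(Y^{2} + Y Y\right) + Y\right) = -3 + \left(\left(Y^{2} + Y^{2}\right) + Y\right) = -3 + \left(2 Y^{2} + Y\right) = -3 + \left(Y + 2 Y^{2}\right) = -3 + Y + 2 Y^{2}$)
$o{\left(B \right)} = \frac{1}{5}$ ($o{\left(B \right)} = \left(-1\right) \left(- \frac{1}{5}\right) = \frac{1}{5}$)
$g{\left(S \right)} = -3 + 2 S^{2} + \frac{6 S}{5}$ ($g{\left(S \right)} = \frac{S 1}{5} + \left(-3 + S + 2 S^{2}\right) = \frac{S}{5} + \left(-3 + S + 2 S^{2}\right) = -3 + 2 S^{2} + \frac{6 S}{5}$)
$\frac{1}{g{\left(d{\left(-11,16 \right)} \right)}} = \frac{1}{-3 + 2 \left(\frac{1}{17 - 11}\right)^{2} + \frac{6}{5 \left(17 - 11\right)}} = \frac{1}{-3 + 2 \left(\frac{1}{6}\right)^{2} + \frac{6}{5 \cdot 6}} = \frac{1}{-3 + \frac{2}{36} + \frac{6}{5} \cdot \frac{1}{6}} = \frac{1}{-3 + 2 \cdot \frac{1}{36} + \frac{1}{5}} = \frac{1}{-3 + \frac{1}{18} + \frac{1}{5}} = \frac{1}{- \frac{247}{90}} = - \frac{90}{247}$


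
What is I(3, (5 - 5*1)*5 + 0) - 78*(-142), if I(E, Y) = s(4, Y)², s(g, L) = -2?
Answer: 11080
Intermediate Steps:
I(E, Y) = 4 (I(E, Y) = (-2)² = 4)
I(3, (5 - 5*1)*5 + 0) - 78*(-142) = 4 - 78*(-142) = 4 + 11076 = 11080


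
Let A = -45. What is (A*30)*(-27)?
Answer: 36450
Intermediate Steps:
(A*30)*(-27) = -45*30*(-27) = -1350*(-27) = 36450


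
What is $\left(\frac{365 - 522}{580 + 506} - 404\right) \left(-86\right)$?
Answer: $\frac{18872743}{543} \approx 34756.0$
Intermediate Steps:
$\left(\frac{365 - 522}{580 + 506} - 404\right) \left(-86\right) = \left(- \frac{157}{1086} - 404\right) \left(-86\right) = \left(- \frac{438901}{1086}\right) \left(-86\right) = \frac{18872743}{543}$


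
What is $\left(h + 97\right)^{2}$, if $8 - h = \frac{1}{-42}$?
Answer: $\frac{19456921}{1764} \approx 11030.0$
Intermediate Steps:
$h = \frac{337}{42}$ ($h = 8 - \frac{1}{-42} = 8 - - \frac{1}{42} = 8 + \frac{1}{42} = \frac{337}{42} \approx 8.0238$)
$\left(h + 97\right)^{2} = \left(\frac{337}{42} + 97\right)^{2} = \left(\frac{4411}{42}\right)^{2} = \frac{19456921}{1764}$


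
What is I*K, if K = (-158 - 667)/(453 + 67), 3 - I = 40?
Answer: 6105/104 ≈ 58.702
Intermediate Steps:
I = -37 (I = 3 - 1*40 = 3 - 40 = -37)
K = -165/104 (K = -825/520 = -825*1/520 = -165/104 ≈ -1.5865)
I*K = -37*(-165/104) = 6105/104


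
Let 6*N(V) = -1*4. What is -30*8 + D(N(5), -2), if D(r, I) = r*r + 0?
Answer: -2156/9 ≈ -239.56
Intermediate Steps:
N(V) = -⅔ (N(V) = (-1*4)/6 = (⅙)*(-4) = -⅔)
D(r, I) = r² (D(r, I) = r² + 0 = r²)
-30*8 + D(N(5), -2) = -30*8 + (-⅔)² = -240 + 4/9 = -2156/9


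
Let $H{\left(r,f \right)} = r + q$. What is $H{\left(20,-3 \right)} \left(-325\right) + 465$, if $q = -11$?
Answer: $-2460$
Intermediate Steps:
$H{\left(r,f \right)} = -11 + r$ ($H{\left(r,f \right)} = r - 11 = -11 + r$)
$H{\left(20,-3 \right)} \left(-325\right) + 465 = \left(-11 + 20\right) \left(-325\right) + 465 = 9 \left(-325\right) + 465 = -2925 + 465 = -2460$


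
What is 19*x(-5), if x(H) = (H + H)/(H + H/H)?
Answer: 95/2 ≈ 47.500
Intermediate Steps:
x(H) = 2*H/(1 + H) (x(H) = (2*H)/(H + 1) = (2*H)/(1 + H) = 2*H/(1 + H))
19*x(-5) = 19*(2*(-5)/(1 - 5)) = 19*(2*(-5)/(-4)) = 19*(2*(-5)*(-¼)) = 19*(5/2) = 95/2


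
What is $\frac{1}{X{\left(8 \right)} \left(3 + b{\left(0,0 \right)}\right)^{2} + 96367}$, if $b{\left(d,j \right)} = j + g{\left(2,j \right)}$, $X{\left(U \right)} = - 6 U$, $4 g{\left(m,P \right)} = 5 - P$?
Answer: $\frac{1}{95500} \approx 1.0471 \cdot 10^{-5}$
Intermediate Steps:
$g{\left(m,P \right)} = \frac{5}{4} - \frac{P}{4}$ ($g{\left(m,P \right)} = \frac{5 - P}{4} = \frac{5}{4} - \frac{P}{4}$)
$b{\left(d,j \right)} = \frac{5}{4} + \frac{3 j}{4}$ ($b{\left(d,j \right)} = j - \left(- \frac{5}{4} + \frac{j}{4}\right) = \frac{5}{4} + \frac{3 j}{4}$)
$\frac{1}{X{\left(8 \right)} \left(3 + b{\left(0,0 \right)}\right)^{2} + 96367} = \frac{1}{\left(-6\right) 8 \left(3 + \left(\frac{5}{4} + \frac{3}{4} \cdot 0\right)\right)^{2} + 96367} = \frac{1}{- 48 \left(3 + \left(\frac{5}{4} + 0\right)\right)^{2} + 96367} = \frac{1}{- 48 \left(3 + \frac{5}{4}\right)^{2} + 96367} = \frac{1}{- 48 \left(\frac{17}{4}\right)^{2} + 96367} = \frac{1}{\left(-48\right) \frac{289}{16} + 96367} = \frac{1}{-867 + 96367} = \frac{1}{95500}$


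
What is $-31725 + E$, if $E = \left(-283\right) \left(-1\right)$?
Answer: $-31442$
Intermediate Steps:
$E = 283$
$-31725 + E = -31725 + 283 = -31442$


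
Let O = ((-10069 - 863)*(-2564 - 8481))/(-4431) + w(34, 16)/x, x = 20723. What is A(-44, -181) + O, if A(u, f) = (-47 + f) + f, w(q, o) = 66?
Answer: -846577411297/30607871 ≈ -27659.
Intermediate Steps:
A(u, f) = -47 + 2*f
O = -834058792058/30607871 (O = ((-10069 - 863)*(-2564 - 8481))/(-4431) + 66/20723 = -10932*(-11045)*(-1/4431) + 66*(1/20723) = 120743940*(-1/4431) + 66/20723 = -40247980/1477 + 66/20723 = -834058792058/30607871 ≈ -27250.)
A(-44, -181) + O = (-47 + 2*(-181)) - 834058792058/30607871 = (-47 - 362) - 834058792058/30607871 = -409 - 834058792058/30607871 = -846577411297/30607871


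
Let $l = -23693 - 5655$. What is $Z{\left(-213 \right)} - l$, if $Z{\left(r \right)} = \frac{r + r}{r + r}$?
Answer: $29349$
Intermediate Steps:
$Z{\left(r \right)} = 1$ ($Z{\left(r \right)} = \frac{2 r}{2 r} = 2 r \frac{1}{2 r} = 1$)
$l = -29348$ ($l = -23693 - 5655 = -29348$)
$Z{\left(-213 \right)} - l = 1 - -29348 = 1 + 29348 = 29349$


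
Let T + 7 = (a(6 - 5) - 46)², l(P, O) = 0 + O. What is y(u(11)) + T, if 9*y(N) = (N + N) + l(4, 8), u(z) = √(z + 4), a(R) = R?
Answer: 18170/9 + 2*√15/9 ≈ 2019.8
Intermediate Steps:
l(P, O) = O
u(z) = √(4 + z)
y(N) = 8/9 + 2*N/9 (y(N) = ((N + N) + 8)/9 = (2*N + 8)/9 = (8 + 2*N)/9 = 8/9 + 2*N/9)
T = 2018 (T = -7 + ((6 - 5) - 46)² = -7 + (1 - 46)² = -7 + (-45)² = -7 + 2025 = 2018)
y(u(11)) + T = (8/9 + 2*√(4 + 11)/9) + 2018 = (8/9 + 2*√15/9) + 2018 = 18170/9 + 2*√15/9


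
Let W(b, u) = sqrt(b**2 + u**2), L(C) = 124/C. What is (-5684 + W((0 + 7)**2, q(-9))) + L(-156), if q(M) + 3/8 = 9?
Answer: -221707/39 + 5*sqrt(6337)/8 ≈ -5635.0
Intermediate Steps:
q(M) = 69/8 (q(M) = -3/8 + 9 = 69/8)
(-5684 + W((0 + 7)**2, q(-9))) + L(-156) = (-5684 + sqrt(((0 + 7)**2)**2 + (69/8)**2)) + 124/(-156) = (-5684 + sqrt((7**2)**2 + 4761/64)) + 124*(-1/156) = (-5684 + sqrt(49**2 + 4761/64)) - 31/39 = (-5684 + sqrt(2401 + 4761/64)) - 31/39 = (-5684 + sqrt(158425/64)) - 31/39 = (-5684 + 5*sqrt(6337)/8) - 31/39 = -221707/39 + 5*sqrt(6337)/8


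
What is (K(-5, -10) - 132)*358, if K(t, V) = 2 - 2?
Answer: -47256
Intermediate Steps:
K(t, V) = 0
(K(-5, -10) - 132)*358 = (0 - 132)*358 = -132*358 = -47256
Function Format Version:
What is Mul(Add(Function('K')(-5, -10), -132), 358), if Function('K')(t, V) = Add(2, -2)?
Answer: -47256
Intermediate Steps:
Function('K')(t, V) = 0
Mul(Add(Function('K')(-5, -10), -132), 358) = Mul(Add(0, -132), 358) = Mul(-132, 358) = -47256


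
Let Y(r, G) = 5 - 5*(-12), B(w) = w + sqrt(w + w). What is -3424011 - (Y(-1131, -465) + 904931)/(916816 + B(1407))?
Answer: -2886899123565326173/843133474915 + 904996*sqrt(2814)/843133474915 ≈ -3.4240e+6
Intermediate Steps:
B(w) = w + sqrt(2)*sqrt(w) (B(w) = w + sqrt(2*w) = w + sqrt(2)*sqrt(w))
Y(r, G) = 65 (Y(r, G) = 5 + 60 = 65)
-3424011 - (Y(-1131, -465) + 904931)/(916816 + B(1407)) = -3424011 - (65 + 904931)/(916816 + (1407 + sqrt(2)*sqrt(1407))) = -3424011 - 904996/(916816 + (1407 + sqrt(2814))) = -3424011 - 904996/(918223 + sqrt(2814))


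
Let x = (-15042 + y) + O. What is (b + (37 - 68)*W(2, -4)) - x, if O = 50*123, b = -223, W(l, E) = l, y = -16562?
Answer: 25169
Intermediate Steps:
O = 6150
x = -25454 (x = (-15042 - 16562) + 6150 = -31604 + 6150 = -25454)
(b + (37 - 68)*W(2, -4)) - x = (-223 + (37 - 68)*2) - 1*(-25454) = (-223 - 31*2) + 25454 = (-223 - 62) + 25454 = -285 + 25454 = 25169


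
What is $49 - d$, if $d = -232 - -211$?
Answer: $70$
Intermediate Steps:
$d = -21$ ($d = -232 + 211 = -21$)
$49 - d = 49 - -21 = 49 + 21 = 70$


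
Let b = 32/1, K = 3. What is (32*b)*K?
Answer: 3072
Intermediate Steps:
b = 32 (b = 32*1 = 32)
(32*b)*K = (32*32)*3 = 1024*3 = 3072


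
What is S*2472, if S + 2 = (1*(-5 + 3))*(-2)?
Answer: 4944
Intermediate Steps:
S = 2 (S = -2 + (1*(-5 + 3))*(-2) = -2 + (1*(-2))*(-2) = -2 - 2*(-2) = -2 + 4 = 2)
S*2472 = 2*2472 = 4944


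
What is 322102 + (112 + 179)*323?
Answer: 416095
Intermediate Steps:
322102 + (112 + 179)*323 = 322102 + 291*323 = 322102 + 93993 = 416095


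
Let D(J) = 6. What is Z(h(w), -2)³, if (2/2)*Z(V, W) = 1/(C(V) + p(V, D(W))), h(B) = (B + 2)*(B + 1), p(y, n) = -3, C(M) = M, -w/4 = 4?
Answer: 1/8869743 ≈ 1.1274e-7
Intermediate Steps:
w = -16 (w = -4*4 = -16)
h(B) = (1 + B)*(2 + B) (h(B) = (2 + B)*(1 + B) = (1 + B)*(2 + B))
Z(V, W) = 1/(-3 + V) (Z(V, W) = 1/(V - 3) = 1/(-3 + V))
Z(h(w), -2)³ = (1/(-3 + (2 + (-16)² + 3*(-16))))³ = (1/(-3 + (2 + 256 - 48)))³ = (1/(-3 + 210))³ = (1/207)³ = 1/8869743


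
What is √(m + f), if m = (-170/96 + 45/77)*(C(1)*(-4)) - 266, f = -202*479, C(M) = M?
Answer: I*√20708177721/462 ≈ 311.48*I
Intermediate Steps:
f = -96758
m = -241399/924 (m = (-170/96 + 45/77)*(1*(-4)) - 266 = (-170*1/96 + 45*(1/77))*(-4) - 266 = (-85/48 + 45/77)*(-4) - 266 = -4385/3696*(-4) - 266 = 4385/924 - 266 = -241399/924 ≈ -261.25)
√(m + f) = √(-241399/924 - 96758) = √(-89645791/924) = I*√20708177721/462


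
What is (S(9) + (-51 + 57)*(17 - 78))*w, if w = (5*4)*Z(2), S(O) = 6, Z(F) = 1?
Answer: -7200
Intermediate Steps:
w = 20 (w = (5*4)*1 = 20*1 = 20)
(S(9) + (-51 + 57)*(17 - 78))*w = (6 + (-51 + 57)*(17 - 78))*20 = (6 + 6*(-61))*20 = (6 - 366)*20 = -360*20 = -7200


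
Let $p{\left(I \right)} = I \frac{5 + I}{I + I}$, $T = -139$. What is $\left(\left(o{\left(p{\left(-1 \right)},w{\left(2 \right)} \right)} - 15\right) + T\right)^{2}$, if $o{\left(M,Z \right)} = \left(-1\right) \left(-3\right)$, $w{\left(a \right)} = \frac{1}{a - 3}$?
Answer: $22801$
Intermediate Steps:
$w{\left(a \right)} = \frac{1}{-3 + a}$
$p{\left(I \right)} = \frac{5}{2} + \frac{I}{2}$ ($p{\left(I \right)} = I \frac{5 + I}{2 I} = \frac{5}{2} + \frac{I}{2}$)
$o{\left(M,Z \right)} = 3$
$\left(\left(o{\left(p{\left(-1 \right)},w{\left(2 \right)} \right)} - 15\right) + T\right)^{2} = \left(\left(3 - 15\right) - 139\right)^{2} = \left(-12 - 139\right)^{2} = \left(-151\right)^{2} = 22801$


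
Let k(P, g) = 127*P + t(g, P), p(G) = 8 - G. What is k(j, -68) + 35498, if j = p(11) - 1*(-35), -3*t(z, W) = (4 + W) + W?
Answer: 118618/3 ≈ 39539.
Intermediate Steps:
t(z, W) = -4/3 - 2*W/3 (t(z, W) = -((4 + W) + W)/3 = -(4 + 2*W)/3 = -4/3 - 2*W/3)
j = 32 (j = (8 - 1*11) - 1*(-35) = (8 - 11) + 35 = -3 + 35 = 32)
k(P, g) = -4/3 + 379*P/3 (k(P, g) = 127*P + (-4/3 - 2*P/3) = -4/3 + 379*P/3)
k(j, -68) + 35498 = (-4/3 + (379/3)*32) + 35498 = (-4/3 + 12128/3) + 35498 = 12124/3 + 35498 = 118618/3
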